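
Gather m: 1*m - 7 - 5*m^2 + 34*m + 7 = -5*m^2 + 35*m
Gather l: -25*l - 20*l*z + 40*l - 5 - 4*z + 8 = l*(15 - 20*z) - 4*z + 3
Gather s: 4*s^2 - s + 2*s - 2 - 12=4*s^2 + s - 14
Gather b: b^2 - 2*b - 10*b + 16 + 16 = b^2 - 12*b + 32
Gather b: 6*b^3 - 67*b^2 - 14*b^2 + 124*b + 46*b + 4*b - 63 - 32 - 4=6*b^3 - 81*b^2 + 174*b - 99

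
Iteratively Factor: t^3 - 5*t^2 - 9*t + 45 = (t - 3)*(t^2 - 2*t - 15) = (t - 5)*(t - 3)*(t + 3)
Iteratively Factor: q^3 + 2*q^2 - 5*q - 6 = (q - 2)*(q^2 + 4*q + 3) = (q - 2)*(q + 1)*(q + 3)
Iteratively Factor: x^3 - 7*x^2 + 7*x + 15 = (x + 1)*(x^2 - 8*x + 15) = (x - 5)*(x + 1)*(x - 3)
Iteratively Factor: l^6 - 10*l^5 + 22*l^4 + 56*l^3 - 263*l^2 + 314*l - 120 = (l - 1)*(l^5 - 9*l^4 + 13*l^3 + 69*l^2 - 194*l + 120) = (l - 1)*(l + 3)*(l^4 - 12*l^3 + 49*l^2 - 78*l + 40) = (l - 5)*(l - 1)*(l + 3)*(l^3 - 7*l^2 + 14*l - 8) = (l - 5)*(l - 4)*(l - 1)*(l + 3)*(l^2 - 3*l + 2) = (l - 5)*(l - 4)*(l - 1)^2*(l + 3)*(l - 2)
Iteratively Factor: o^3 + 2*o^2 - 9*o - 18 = (o + 2)*(o^2 - 9) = (o - 3)*(o + 2)*(o + 3)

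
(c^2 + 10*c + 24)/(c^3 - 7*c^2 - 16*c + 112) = (c + 6)/(c^2 - 11*c + 28)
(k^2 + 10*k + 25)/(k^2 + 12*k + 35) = (k + 5)/(k + 7)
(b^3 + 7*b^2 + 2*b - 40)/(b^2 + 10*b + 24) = (b^2 + 3*b - 10)/(b + 6)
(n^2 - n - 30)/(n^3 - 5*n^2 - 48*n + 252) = (n + 5)/(n^2 + n - 42)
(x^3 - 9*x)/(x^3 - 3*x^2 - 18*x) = (x - 3)/(x - 6)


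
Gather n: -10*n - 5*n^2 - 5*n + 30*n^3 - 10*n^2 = 30*n^3 - 15*n^2 - 15*n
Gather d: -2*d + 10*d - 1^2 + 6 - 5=8*d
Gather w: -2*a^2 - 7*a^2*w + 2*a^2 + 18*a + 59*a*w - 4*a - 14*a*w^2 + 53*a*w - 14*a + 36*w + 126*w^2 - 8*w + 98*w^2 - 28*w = w^2*(224 - 14*a) + w*(-7*a^2 + 112*a)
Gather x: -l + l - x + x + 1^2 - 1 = 0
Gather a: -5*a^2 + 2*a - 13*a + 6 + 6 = -5*a^2 - 11*a + 12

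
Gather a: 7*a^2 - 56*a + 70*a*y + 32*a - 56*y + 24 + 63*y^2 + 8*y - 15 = 7*a^2 + a*(70*y - 24) + 63*y^2 - 48*y + 9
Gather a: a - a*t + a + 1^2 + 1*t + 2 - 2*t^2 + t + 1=a*(2 - t) - 2*t^2 + 2*t + 4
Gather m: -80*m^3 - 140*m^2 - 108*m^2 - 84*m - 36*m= -80*m^3 - 248*m^2 - 120*m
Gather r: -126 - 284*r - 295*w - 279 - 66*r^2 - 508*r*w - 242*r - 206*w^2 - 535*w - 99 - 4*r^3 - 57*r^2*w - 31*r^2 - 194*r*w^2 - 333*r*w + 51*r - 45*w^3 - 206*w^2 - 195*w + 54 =-4*r^3 + r^2*(-57*w - 97) + r*(-194*w^2 - 841*w - 475) - 45*w^3 - 412*w^2 - 1025*w - 450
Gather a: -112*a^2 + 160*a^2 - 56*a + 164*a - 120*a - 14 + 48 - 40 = 48*a^2 - 12*a - 6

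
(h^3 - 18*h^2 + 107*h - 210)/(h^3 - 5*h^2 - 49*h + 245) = (h - 6)/(h + 7)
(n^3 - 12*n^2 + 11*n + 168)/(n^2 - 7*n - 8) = (n^2 - 4*n - 21)/(n + 1)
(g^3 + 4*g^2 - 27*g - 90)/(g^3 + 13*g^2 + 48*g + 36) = (g^2 - 2*g - 15)/(g^2 + 7*g + 6)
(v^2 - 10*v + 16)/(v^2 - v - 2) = (v - 8)/(v + 1)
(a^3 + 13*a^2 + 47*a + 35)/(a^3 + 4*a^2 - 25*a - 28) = (a + 5)/(a - 4)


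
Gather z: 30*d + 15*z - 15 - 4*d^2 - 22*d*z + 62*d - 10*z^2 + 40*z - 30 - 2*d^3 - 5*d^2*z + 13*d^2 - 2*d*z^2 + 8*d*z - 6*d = -2*d^3 + 9*d^2 + 86*d + z^2*(-2*d - 10) + z*(-5*d^2 - 14*d + 55) - 45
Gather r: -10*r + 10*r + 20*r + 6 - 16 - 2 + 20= 20*r + 8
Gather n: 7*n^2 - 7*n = 7*n^2 - 7*n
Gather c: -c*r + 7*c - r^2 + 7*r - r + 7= c*(7 - r) - r^2 + 6*r + 7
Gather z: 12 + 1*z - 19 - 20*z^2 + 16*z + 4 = -20*z^2 + 17*z - 3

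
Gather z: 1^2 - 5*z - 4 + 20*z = 15*z - 3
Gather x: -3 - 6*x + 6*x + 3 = 0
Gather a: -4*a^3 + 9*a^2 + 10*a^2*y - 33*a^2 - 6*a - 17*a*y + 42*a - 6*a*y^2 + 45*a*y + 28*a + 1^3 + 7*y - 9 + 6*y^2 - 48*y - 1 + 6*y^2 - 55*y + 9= -4*a^3 + a^2*(10*y - 24) + a*(-6*y^2 + 28*y + 64) + 12*y^2 - 96*y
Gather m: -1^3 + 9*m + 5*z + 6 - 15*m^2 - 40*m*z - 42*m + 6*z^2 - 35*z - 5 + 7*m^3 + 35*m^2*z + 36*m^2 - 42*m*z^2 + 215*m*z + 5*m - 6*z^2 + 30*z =7*m^3 + m^2*(35*z + 21) + m*(-42*z^2 + 175*z - 28)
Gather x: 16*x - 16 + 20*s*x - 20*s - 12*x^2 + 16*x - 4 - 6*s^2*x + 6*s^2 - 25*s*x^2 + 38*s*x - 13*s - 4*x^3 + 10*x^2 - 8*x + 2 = 6*s^2 - 33*s - 4*x^3 + x^2*(-25*s - 2) + x*(-6*s^2 + 58*s + 24) - 18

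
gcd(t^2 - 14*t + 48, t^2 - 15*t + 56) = t - 8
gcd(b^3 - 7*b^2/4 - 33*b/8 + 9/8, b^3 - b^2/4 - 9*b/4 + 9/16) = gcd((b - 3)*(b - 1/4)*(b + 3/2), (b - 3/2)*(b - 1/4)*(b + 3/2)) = b^2 + 5*b/4 - 3/8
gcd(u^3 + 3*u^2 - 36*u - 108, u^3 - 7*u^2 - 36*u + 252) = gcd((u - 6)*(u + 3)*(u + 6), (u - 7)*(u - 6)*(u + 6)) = u^2 - 36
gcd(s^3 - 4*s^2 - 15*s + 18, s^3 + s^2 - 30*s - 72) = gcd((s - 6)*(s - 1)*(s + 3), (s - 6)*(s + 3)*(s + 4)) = s^2 - 3*s - 18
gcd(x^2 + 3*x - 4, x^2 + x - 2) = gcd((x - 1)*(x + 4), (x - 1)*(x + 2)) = x - 1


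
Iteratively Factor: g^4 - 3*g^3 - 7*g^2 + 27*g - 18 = (g + 3)*(g^3 - 6*g^2 + 11*g - 6) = (g - 1)*(g + 3)*(g^2 - 5*g + 6) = (g - 2)*(g - 1)*(g + 3)*(g - 3)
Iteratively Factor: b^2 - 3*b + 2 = (b - 2)*(b - 1)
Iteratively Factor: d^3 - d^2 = (d)*(d^2 - d) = d*(d - 1)*(d)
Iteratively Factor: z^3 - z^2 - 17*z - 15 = (z + 1)*(z^2 - 2*z - 15) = (z + 1)*(z + 3)*(z - 5)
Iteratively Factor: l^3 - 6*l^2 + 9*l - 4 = (l - 4)*(l^2 - 2*l + 1) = (l - 4)*(l - 1)*(l - 1)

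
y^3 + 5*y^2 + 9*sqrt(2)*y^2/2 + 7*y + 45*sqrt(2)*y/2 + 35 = (y + 5)*(y + sqrt(2))*(y + 7*sqrt(2)/2)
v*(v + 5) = v^2 + 5*v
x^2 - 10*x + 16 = (x - 8)*(x - 2)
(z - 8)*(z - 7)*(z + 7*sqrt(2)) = z^3 - 15*z^2 + 7*sqrt(2)*z^2 - 105*sqrt(2)*z + 56*z + 392*sqrt(2)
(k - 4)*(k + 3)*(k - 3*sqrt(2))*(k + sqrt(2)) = k^4 - 2*sqrt(2)*k^3 - k^3 - 18*k^2 + 2*sqrt(2)*k^2 + 6*k + 24*sqrt(2)*k + 72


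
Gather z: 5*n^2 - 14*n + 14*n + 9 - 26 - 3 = 5*n^2 - 20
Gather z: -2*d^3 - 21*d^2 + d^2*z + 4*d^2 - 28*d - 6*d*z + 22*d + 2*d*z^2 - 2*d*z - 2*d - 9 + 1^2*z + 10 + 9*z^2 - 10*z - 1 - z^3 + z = -2*d^3 - 17*d^2 - 8*d - z^3 + z^2*(2*d + 9) + z*(d^2 - 8*d - 8)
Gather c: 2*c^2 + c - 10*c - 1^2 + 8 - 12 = 2*c^2 - 9*c - 5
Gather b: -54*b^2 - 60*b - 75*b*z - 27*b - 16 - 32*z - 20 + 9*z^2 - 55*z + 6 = -54*b^2 + b*(-75*z - 87) + 9*z^2 - 87*z - 30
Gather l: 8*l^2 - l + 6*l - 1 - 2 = 8*l^2 + 5*l - 3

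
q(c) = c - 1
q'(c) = 1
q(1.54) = 0.54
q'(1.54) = 1.00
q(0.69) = -0.31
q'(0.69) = 1.00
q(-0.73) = -1.73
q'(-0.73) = 1.00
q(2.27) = 1.27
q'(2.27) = 1.00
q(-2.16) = -3.16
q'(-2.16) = 1.00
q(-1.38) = -2.38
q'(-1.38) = 1.00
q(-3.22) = -4.22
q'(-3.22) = 1.00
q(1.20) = 0.20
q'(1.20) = 1.00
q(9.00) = 8.00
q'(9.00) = 1.00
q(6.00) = 5.00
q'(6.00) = 1.00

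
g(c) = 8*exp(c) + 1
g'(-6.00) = 0.02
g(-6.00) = 1.02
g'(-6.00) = 0.02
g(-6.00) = 1.02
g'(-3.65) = 0.21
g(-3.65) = 1.21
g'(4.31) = 595.52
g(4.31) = 596.52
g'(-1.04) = 2.83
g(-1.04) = 3.83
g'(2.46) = 93.64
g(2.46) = 94.64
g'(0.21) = 9.87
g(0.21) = 10.87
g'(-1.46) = 1.86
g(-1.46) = 2.86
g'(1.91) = 54.02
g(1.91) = 55.02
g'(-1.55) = 1.70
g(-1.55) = 2.70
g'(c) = 8*exp(c)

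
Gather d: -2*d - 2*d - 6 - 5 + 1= -4*d - 10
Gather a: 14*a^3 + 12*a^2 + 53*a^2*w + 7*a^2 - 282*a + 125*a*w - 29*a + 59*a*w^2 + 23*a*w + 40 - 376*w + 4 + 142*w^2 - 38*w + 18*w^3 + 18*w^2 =14*a^3 + a^2*(53*w + 19) + a*(59*w^2 + 148*w - 311) + 18*w^3 + 160*w^2 - 414*w + 44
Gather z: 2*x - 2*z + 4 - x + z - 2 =x - z + 2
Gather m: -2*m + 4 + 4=8 - 2*m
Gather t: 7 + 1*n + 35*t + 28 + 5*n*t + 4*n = 5*n + t*(5*n + 35) + 35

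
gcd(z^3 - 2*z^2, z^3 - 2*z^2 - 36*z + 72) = z - 2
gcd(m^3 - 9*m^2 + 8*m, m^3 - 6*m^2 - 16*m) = m^2 - 8*m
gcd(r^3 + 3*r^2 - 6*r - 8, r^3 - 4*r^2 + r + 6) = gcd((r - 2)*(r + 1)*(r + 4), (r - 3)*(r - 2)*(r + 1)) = r^2 - r - 2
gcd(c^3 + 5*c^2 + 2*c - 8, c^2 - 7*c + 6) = c - 1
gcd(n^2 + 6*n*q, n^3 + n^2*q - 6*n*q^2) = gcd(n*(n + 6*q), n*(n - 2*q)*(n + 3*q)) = n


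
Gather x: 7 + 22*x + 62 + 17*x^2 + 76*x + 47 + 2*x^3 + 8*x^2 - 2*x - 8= 2*x^3 + 25*x^2 + 96*x + 108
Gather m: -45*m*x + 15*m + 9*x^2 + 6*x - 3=m*(15 - 45*x) + 9*x^2 + 6*x - 3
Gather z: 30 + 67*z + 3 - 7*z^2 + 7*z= -7*z^2 + 74*z + 33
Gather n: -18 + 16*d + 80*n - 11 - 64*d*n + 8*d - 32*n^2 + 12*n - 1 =24*d - 32*n^2 + n*(92 - 64*d) - 30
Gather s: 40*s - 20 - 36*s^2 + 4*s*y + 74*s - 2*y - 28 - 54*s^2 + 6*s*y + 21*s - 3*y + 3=-90*s^2 + s*(10*y + 135) - 5*y - 45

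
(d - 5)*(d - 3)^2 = d^3 - 11*d^2 + 39*d - 45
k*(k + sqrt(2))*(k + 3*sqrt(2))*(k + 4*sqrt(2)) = k^4 + 8*sqrt(2)*k^3 + 38*k^2 + 24*sqrt(2)*k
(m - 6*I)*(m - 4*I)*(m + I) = m^3 - 9*I*m^2 - 14*m - 24*I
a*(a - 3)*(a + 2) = a^3 - a^2 - 6*a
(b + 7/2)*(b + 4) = b^2 + 15*b/2 + 14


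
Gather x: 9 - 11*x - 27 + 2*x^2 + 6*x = 2*x^2 - 5*x - 18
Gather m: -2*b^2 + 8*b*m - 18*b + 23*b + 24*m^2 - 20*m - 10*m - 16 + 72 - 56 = -2*b^2 + 5*b + 24*m^2 + m*(8*b - 30)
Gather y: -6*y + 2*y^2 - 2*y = 2*y^2 - 8*y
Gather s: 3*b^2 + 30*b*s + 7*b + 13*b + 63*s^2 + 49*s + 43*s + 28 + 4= 3*b^2 + 20*b + 63*s^2 + s*(30*b + 92) + 32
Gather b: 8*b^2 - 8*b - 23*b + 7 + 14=8*b^2 - 31*b + 21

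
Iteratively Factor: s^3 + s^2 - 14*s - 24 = (s + 3)*(s^2 - 2*s - 8) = (s + 2)*(s + 3)*(s - 4)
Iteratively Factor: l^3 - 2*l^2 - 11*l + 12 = (l - 1)*(l^2 - l - 12) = (l - 1)*(l + 3)*(l - 4)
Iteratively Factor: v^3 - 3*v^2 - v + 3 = (v + 1)*(v^2 - 4*v + 3) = (v - 3)*(v + 1)*(v - 1)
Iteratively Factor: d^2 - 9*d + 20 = (d - 5)*(d - 4)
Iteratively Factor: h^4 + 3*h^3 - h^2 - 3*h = (h + 1)*(h^3 + 2*h^2 - 3*h) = (h - 1)*(h + 1)*(h^2 + 3*h) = (h - 1)*(h + 1)*(h + 3)*(h)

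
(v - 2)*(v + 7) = v^2 + 5*v - 14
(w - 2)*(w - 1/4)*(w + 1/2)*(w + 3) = w^4 + 5*w^3/4 - 47*w^2/8 - 13*w/8 + 3/4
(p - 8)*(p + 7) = p^2 - p - 56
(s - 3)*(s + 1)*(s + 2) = s^3 - 7*s - 6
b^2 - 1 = (b - 1)*(b + 1)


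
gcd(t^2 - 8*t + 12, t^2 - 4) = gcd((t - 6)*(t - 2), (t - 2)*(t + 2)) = t - 2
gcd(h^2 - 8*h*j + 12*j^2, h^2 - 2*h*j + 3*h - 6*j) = h - 2*j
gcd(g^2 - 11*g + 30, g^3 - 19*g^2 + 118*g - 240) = g^2 - 11*g + 30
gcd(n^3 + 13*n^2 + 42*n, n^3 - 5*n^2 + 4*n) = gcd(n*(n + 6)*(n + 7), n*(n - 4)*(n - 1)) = n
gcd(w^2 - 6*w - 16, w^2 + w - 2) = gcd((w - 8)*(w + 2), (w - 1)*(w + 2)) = w + 2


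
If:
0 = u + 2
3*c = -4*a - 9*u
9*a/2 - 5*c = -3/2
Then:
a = 171/67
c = 174/67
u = -2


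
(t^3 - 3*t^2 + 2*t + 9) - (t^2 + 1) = t^3 - 4*t^2 + 2*t + 8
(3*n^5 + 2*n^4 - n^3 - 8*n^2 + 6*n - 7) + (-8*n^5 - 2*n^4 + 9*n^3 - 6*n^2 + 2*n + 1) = -5*n^5 + 8*n^3 - 14*n^2 + 8*n - 6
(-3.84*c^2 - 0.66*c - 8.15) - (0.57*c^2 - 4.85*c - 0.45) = -4.41*c^2 + 4.19*c - 7.7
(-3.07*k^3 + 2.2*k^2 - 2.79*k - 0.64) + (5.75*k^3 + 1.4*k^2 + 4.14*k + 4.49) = 2.68*k^3 + 3.6*k^2 + 1.35*k + 3.85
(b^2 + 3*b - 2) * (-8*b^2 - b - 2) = -8*b^4 - 25*b^3 + 11*b^2 - 4*b + 4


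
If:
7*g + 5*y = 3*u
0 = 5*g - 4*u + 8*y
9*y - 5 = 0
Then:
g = 20/117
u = 155/117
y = 5/9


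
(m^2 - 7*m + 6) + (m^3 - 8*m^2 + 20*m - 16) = m^3 - 7*m^2 + 13*m - 10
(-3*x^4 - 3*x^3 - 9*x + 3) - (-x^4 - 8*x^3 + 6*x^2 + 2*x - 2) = -2*x^4 + 5*x^3 - 6*x^2 - 11*x + 5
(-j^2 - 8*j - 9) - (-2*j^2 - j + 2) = j^2 - 7*j - 11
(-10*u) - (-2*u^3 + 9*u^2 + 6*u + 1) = 2*u^3 - 9*u^2 - 16*u - 1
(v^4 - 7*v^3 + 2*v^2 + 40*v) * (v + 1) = v^5 - 6*v^4 - 5*v^3 + 42*v^2 + 40*v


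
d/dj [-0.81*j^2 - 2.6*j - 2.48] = -1.62*j - 2.6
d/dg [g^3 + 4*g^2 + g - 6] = 3*g^2 + 8*g + 1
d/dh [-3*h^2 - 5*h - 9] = -6*h - 5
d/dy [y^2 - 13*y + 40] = 2*y - 13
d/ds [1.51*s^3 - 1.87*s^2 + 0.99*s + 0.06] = 4.53*s^2 - 3.74*s + 0.99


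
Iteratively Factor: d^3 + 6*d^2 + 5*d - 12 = (d + 4)*(d^2 + 2*d - 3) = (d + 3)*(d + 4)*(d - 1)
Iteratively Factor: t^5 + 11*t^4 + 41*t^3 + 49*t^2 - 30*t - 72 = (t + 4)*(t^4 + 7*t^3 + 13*t^2 - 3*t - 18) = (t + 2)*(t + 4)*(t^3 + 5*t^2 + 3*t - 9) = (t - 1)*(t + 2)*(t + 4)*(t^2 + 6*t + 9) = (t - 1)*(t + 2)*(t + 3)*(t + 4)*(t + 3)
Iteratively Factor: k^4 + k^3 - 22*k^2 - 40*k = (k - 5)*(k^3 + 6*k^2 + 8*k) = (k - 5)*(k + 4)*(k^2 + 2*k) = k*(k - 5)*(k + 4)*(k + 2)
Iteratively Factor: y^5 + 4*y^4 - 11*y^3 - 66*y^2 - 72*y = (y + 3)*(y^4 + y^3 - 14*y^2 - 24*y) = (y - 4)*(y + 3)*(y^3 + 5*y^2 + 6*y) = y*(y - 4)*(y + 3)*(y^2 + 5*y + 6) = y*(y - 4)*(y + 3)^2*(y + 2)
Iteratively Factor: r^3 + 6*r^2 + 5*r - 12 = (r + 3)*(r^2 + 3*r - 4) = (r + 3)*(r + 4)*(r - 1)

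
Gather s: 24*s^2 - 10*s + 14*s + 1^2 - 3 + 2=24*s^2 + 4*s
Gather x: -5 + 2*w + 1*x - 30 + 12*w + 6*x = 14*w + 7*x - 35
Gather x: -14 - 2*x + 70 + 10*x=8*x + 56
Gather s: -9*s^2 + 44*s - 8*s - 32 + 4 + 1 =-9*s^2 + 36*s - 27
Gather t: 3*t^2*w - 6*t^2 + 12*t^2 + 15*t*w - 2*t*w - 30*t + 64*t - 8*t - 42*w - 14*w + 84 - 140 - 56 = t^2*(3*w + 6) + t*(13*w + 26) - 56*w - 112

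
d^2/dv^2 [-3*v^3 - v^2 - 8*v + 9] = -18*v - 2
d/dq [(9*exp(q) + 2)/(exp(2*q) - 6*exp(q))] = (-9*exp(2*q) - 4*exp(q) + 12)*exp(-q)/(exp(2*q) - 12*exp(q) + 36)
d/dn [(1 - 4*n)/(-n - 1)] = 5/(n + 1)^2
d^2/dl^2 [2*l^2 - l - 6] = 4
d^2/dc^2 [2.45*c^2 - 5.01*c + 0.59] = 4.90000000000000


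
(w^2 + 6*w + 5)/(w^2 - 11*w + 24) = (w^2 + 6*w + 5)/(w^2 - 11*w + 24)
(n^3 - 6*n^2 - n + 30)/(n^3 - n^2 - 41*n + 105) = (n + 2)/(n + 7)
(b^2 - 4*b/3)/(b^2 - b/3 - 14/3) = b*(4 - 3*b)/(-3*b^2 + b + 14)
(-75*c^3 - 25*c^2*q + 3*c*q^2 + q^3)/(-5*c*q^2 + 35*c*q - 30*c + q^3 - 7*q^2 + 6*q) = (15*c^2 + 8*c*q + q^2)/(q^2 - 7*q + 6)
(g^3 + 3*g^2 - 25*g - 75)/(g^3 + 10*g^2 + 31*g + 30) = (g - 5)/(g + 2)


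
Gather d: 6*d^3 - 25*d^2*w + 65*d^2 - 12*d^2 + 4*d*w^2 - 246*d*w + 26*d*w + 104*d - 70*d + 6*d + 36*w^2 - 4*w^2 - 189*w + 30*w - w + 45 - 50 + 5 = 6*d^3 + d^2*(53 - 25*w) + d*(4*w^2 - 220*w + 40) + 32*w^2 - 160*w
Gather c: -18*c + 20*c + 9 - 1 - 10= 2*c - 2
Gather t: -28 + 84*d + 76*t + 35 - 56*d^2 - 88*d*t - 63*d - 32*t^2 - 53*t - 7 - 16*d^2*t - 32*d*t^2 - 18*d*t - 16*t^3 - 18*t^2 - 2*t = -56*d^2 + 21*d - 16*t^3 + t^2*(-32*d - 50) + t*(-16*d^2 - 106*d + 21)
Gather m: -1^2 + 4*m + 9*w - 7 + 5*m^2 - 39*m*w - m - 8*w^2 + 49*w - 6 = 5*m^2 + m*(3 - 39*w) - 8*w^2 + 58*w - 14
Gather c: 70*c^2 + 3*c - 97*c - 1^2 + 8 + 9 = 70*c^2 - 94*c + 16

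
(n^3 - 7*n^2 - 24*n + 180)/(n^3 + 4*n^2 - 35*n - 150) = (n - 6)/(n + 5)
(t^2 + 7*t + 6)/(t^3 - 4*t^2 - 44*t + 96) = (t + 1)/(t^2 - 10*t + 16)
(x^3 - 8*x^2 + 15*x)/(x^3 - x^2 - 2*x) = (-x^2 + 8*x - 15)/(-x^2 + x + 2)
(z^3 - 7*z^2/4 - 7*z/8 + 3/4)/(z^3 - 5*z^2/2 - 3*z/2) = (-8*z^3 + 14*z^2 + 7*z - 6)/(4*z*(-2*z^2 + 5*z + 3))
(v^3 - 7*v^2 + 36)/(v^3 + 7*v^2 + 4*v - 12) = (v^2 - 9*v + 18)/(v^2 + 5*v - 6)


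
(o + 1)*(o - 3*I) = o^2 + o - 3*I*o - 3*I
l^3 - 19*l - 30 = (l - 5)*(l + 2)*(l + 3)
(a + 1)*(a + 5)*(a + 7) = a^3 + 13*a^2 + 47*a + 35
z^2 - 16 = (z - 4)*(z + 4)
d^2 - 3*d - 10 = (d - 5)*(d + 2)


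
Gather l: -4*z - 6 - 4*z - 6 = -8*z - 12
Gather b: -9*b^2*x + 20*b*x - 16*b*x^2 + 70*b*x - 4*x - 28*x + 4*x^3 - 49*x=-9*b^2*x + b*(-16*x^2 + 90*x) + 4*x^3 - 81*x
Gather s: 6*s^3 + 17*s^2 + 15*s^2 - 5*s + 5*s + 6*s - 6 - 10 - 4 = 6*s^3 + 32*s^2 + 6*s - 20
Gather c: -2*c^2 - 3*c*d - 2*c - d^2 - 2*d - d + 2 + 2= -2*c^2 + c*(-3*d - 2) - d^2 - 3*d + 4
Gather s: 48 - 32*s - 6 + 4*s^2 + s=4*s^2 - 31*s + 42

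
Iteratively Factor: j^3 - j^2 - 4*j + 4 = (j - 1)*(j^2 - 4) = (j - 1)*(j + 2)*(j - 2)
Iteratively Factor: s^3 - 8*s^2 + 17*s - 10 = (s - 2)*(s^2 - 6*s + 5) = (s - 5)*(s - 2)*(s - 1)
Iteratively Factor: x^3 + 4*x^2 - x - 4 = (x - 1)*(x^2 + 5*x + 4) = (x - 1)*(x + 4)*(x + 1)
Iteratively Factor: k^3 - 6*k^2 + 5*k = (k - 1)*(k^2 - 5*k) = (k - 5)*(k - 1)*(k)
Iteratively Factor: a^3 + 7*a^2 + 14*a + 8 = (a + 2)*(a^2 + 5*a + 4) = (a + 2)*(a + 4)*(a + 1)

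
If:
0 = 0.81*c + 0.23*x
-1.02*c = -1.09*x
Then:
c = 0.00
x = 0.00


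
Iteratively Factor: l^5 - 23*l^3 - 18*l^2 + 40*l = (l + 2)*(l^4 - 2*l^3 - 19*l^2 + 20*l) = (l + 2)*(l + 4)*(l^3 - 6*l^2 + 5*l) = (l - 1)*(l + 2)*(l + 4)*(l^2 - 5*l) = l*(l - 1)*(l + 2)*(l + 4)*(l - 5)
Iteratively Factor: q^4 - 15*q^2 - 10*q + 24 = (q + 3)*(q^3 - 3*q^2 - 6*q + 8) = (q - 1)*(q + 3)*(q^2 - 2*q - 8) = (q - 4)*(q - 1)*(q + 3)*(q + 2)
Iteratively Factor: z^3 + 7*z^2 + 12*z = (z + 4)*(z^2 + 3*z) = z*(z + 4)*(z + 3)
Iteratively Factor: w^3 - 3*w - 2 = (w + 1)*(w^2 - w - 2) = (w - 2)*(w + 1)*(w + 1)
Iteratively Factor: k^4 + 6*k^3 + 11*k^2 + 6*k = (k + 1)*(k^3 + 5*k^2 + 6*k) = (k + 1)*(k + 3)*(k^2 + 2*k) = k*(k + 1)*(k + 3)*(k + 2)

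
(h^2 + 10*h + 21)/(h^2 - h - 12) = (h + 7)/(h - 4)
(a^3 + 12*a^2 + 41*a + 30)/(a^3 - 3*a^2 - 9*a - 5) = (a^2 + 11*a + 30)/(a^2 - 4*a - 5)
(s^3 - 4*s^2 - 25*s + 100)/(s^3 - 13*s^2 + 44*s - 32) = (s^2 - 25)/(s^2 - 9*s + 8)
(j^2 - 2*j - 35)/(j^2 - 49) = (j + 5)/(j + 7)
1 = 1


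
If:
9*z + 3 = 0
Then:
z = -1/3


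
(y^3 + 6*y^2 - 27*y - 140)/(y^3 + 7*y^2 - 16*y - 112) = (y - 5)/(y - 4)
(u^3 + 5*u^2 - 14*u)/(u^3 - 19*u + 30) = u*(u + 7)/(u^2 + 2*u - 15)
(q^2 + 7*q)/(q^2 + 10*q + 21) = q/(q + 3)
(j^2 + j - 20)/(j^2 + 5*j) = (j - 4)/j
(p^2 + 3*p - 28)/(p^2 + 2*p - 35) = (p - 4)/(p - 5)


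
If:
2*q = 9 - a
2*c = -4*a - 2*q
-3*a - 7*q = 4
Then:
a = 71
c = -111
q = -31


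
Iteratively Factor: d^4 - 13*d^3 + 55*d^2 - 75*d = (d - 5)*(d^3 - 8*d^2 + 15*d) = d*(d - 5)*(d^2 - 8*d + 15) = d*(d - 5)*(d - 3)*(d - 5)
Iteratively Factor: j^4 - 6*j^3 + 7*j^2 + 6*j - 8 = (j - 2)*(j^3 - 4*j^2 - j + 4) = (j - 4)*(j - 2)*(j^2 - 1) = (j - 4)*(j - 2)*(j + 1)*(j - 1)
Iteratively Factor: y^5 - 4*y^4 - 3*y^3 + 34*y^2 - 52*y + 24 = (y - 2)*(y^4 - 2*y^3 - 7*y^2 + 20*y - 12) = (y - 2)^2*(y^3 - 7*y + 6) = (y - 2)^3*(y^2 + 2*y - 3) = (y - 2)^3*(y + 3)*(y - 1)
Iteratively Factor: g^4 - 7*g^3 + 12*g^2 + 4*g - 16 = (g - 4)*(g^3 - 3*g^2 + 4) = (g - 4)*(g - 2)*(g^2 - g - 2) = (g - 4)*(g - 2)^2*(g + 1)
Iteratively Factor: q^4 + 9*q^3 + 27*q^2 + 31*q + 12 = (q + 4)*(q^3 + 5*q^2 + 7*q + 3) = (q + 3)*(q + 4)*(q^2 + 2*q + 1) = (q + 1)*(q + 3)*(q + 4)*(q + 1)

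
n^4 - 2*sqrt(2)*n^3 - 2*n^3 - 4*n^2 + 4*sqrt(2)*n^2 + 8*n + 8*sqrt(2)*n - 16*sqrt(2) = (n - 2)^2*(n + 2)*(n - 2*sqrt(2))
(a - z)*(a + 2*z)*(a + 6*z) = a^3 + 7*a^2*z + 4*a*z^2 - 12*z^3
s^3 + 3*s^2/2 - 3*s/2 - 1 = (s - 1)*(s + 1/2)*(s + 2)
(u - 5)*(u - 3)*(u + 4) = u^3 - 4*u^2 - 17*u + 60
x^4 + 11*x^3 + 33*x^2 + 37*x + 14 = (x + 1)^2*(x + 2)*(x + 7)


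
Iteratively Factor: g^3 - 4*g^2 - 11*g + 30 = (g - 2)*(g^2 - 2*g - 15) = (g - 5)*(g - 2)*(g + 3)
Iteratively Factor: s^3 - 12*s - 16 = (s - 4)*(s^2 + 4*s + 4) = (s - 4)*(s + 2)*(s + 2)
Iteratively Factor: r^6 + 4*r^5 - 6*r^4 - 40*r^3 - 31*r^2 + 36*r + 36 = (r + 1)*(r^5 + 3*r^4 - 9*r^3 - 31*r^2 + 36) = (r - 3)*(r + 1)*(r^4 + 6*r^3 + 9*r^2 - 4*r - 12) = (r - 3)*(r + 1)*(r + 2)*(r^3 + 4*r^2 + r - 6) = (r - 3)*(r + 1)*(r + 2)^2*(r^2 + 2*r - 3) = (r - 3)*(r - 1)*(r + 1)*(r + 2)^2*(r + 3)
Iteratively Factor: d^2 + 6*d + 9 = (d + 3)*(d + 3)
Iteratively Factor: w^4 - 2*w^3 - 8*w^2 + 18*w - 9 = (w + 3)*(w^3 - 5*w^2 + 7*w - 3) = (w - 1)*(w + 3)*(w^2 - 4*w + 3) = (w - 3)*(w - 1)*(w + 3)*(w - 1)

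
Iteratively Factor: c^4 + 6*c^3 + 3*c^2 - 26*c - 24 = (c + 4)*(c^3 + 2*c^2 - 5*c - 6) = (c - 2)*(c + 4)*(c^2 + 4*c + 3) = (c - 2)*(c + 3)*(c + 4)*(c + 1)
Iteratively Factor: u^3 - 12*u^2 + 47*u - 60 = (u - 4)*(u^2 - 8*u + 15) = (u - 4)*(u - 3)*(u - 5)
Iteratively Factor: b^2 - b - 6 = (b + 2)*(b - 3)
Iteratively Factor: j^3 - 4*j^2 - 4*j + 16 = (j - 4)*(j^2 - 4) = (j - 4)*(j + 2)*(j - 2)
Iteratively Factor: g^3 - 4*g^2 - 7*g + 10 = (g - 1)*(g^2 - 3*g - 10) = (g - 5)*(g - 1)*(g + 2)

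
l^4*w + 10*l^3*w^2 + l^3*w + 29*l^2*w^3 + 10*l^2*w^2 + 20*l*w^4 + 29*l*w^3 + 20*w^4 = (l + w)*(l + 4*w)*(l + 5*w)*(l*w + w)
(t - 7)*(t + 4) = t^2 - 3*t - 28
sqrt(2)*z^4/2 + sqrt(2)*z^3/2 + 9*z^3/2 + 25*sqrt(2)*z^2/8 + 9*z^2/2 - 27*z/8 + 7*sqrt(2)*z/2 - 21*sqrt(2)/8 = (z - 1/2)*(z + 3/2)*(z + 7*sqrt(2)/2)*(sqrt(2)*z/2 + 1)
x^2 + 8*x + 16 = (x + 4)^2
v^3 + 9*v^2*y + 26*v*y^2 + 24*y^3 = (v + 2*y)*(v + 3*y)*(v + 4*y)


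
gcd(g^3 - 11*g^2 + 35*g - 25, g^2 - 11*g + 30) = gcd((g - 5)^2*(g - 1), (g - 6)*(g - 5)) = g - 5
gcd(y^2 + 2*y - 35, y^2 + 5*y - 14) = y + 7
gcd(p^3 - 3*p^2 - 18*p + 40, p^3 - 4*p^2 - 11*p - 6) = 1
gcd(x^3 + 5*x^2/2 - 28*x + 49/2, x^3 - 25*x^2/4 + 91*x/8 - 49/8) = x^2 - 9*x/2 + 7/2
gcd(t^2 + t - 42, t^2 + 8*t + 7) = t + 7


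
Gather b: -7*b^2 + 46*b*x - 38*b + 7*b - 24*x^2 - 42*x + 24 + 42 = -7*b^2 + b*(46*x - 31) - 24*x^2 - 42*x + 66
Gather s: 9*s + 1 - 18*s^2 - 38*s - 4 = -18*s^2 - 29*s - 3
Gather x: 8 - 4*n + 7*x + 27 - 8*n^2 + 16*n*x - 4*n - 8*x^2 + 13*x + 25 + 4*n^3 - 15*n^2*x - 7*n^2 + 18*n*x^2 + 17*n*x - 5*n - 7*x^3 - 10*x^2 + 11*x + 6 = 4*n^3 - 15*n^2 - 13*n - 7*x^3 + x^2*(18*n - 18) + x*(-15*n^2 + 33*n + 31) + 66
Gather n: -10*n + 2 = 2 - 10*n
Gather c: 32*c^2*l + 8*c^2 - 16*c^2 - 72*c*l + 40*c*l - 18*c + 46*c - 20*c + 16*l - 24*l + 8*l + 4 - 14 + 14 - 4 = c^2*(32*l - 8) + c*(8 - 32*l)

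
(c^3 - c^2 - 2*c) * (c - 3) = c^4 - 4*c^3 + c^2 + 6*c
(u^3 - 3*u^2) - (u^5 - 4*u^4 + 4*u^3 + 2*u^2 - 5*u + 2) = -u^5 + 4*u^4 - 3*u^3 - 5*u^2 + 5*u - 2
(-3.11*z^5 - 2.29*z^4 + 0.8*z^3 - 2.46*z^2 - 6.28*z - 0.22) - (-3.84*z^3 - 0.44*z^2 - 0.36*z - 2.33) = -3.11*z^5 - 2.29*z^4 + 4.64*z^3 - 2.02*z^2 - 5.92*z + 2.11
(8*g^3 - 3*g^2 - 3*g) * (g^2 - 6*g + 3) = 8*g^5 - 51*g^4 + 39*g^3 + 9*g^2 - 9*g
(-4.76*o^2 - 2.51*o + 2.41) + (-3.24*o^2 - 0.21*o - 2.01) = -8.0*o^2 - 2.72*o + 0.4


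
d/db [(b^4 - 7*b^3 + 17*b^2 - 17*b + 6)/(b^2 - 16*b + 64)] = (2*b^4 - 39*b^3 + 168*b^2 - 255*b + 124)/(b^3 - 24*b^2 + 192*b - 512)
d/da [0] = 0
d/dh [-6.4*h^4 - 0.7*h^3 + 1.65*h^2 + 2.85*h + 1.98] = -25.6*h^3 - 2.1*h^2 + 3.3*h + 2.85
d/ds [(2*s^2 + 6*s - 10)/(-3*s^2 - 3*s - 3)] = 4*(s^2 - 6*s - 4)/(3*(s^4 + 2*s^3 + 3*s^2 + 2*s + 1))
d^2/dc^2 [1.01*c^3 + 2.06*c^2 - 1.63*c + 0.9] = 6.06*c + 4.12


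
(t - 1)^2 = t^2 - 2*t + 1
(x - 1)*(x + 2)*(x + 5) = x^3 + 6*x^2 + 3*x - 10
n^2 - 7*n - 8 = (n - 8)*(n + 1)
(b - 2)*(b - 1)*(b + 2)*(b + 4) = b^4 + 3*b^3 - 8*b^2 - 12*b + 16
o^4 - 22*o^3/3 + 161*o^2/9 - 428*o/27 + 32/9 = (o - 3)*(o - 8/3)*(o - 4/3)*(o - 1/3)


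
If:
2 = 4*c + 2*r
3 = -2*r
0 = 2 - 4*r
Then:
No Solution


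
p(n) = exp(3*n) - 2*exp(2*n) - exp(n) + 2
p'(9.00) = 1595882073825.76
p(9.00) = 531916912562.44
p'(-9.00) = 0.00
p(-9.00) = 2.00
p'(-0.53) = -1.36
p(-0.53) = 0.92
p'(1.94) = 810.26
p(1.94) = 235.16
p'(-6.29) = -0.00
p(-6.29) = 2.00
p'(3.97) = 434957.61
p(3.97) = 143080.97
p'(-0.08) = -1.97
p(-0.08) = 0.16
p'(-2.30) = -0.14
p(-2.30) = 1.88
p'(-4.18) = -0.02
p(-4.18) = 1.98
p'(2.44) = 3992.62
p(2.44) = 1237.47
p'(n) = 3*exp(3*n) - 4*exp(2*n) - exp(n)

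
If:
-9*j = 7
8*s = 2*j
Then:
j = -7/9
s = -7/36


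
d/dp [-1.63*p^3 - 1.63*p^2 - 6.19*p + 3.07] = -4.89*p^2 - 3.26*p - 6.19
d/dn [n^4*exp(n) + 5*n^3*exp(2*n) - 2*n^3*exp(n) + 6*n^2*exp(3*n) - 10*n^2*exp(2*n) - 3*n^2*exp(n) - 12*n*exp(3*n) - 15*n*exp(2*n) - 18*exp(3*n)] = (n^4 + 10*n^3*exp(n) + 2*n^3 + 18*n^2*exp(2*n) - 5*n^2*exp(n) - 9*n^2 - 24*n*exp(2*n) - 50*n*exp(n) - 6*n - 66*exp(2*n) - 15*exp(n))*exp(n)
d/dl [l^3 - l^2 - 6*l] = 3*l^2 - 2*l - 6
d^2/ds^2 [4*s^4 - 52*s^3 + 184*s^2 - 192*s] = 48*s^2 - 312*s + 368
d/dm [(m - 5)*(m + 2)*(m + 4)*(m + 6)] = 4*m^3 + 21*m^2 - 32*m - 172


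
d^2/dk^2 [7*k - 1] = 0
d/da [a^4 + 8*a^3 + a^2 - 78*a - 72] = 4*a^3 + 24*a^2 + 2*a - 78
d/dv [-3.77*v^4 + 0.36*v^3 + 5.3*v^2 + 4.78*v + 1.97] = -15.08*v^3 + 1.08*v^2 + 10.6*v + 4.78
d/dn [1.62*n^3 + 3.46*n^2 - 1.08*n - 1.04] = 4.86*n^2 + 6.92*n - 1.08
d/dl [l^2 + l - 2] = 2*l + 1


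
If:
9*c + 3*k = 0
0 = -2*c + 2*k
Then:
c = 0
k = 0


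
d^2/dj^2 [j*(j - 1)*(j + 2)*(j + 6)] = 12*j^2 + 42*j + 8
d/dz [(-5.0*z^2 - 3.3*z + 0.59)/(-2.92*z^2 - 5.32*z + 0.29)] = (16.964*z^2 + 0.545599999999999*z + 2.1818)/(8.5264*z^4 + 31.0688*z^3 + 26.6088*z^2 - 3.0856*z + 0.0841)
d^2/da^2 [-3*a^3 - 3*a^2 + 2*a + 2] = -18*a - 6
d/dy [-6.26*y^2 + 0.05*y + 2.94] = 0.05 - 12.52*y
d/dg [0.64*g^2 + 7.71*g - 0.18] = 1.28*g + 7.71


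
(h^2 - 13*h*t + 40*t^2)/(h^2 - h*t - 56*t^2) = (h - 5*t)/(h + 7*t)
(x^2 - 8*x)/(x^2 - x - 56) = x/(x + 7)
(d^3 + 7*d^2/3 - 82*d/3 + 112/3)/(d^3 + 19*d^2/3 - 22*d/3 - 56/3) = (3*d - 8)/(3*d + 4)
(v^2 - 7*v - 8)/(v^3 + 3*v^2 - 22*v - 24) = (v - 8)/(v^2 + 2*v - 24)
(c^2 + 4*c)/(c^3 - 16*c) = 1/(c - 4)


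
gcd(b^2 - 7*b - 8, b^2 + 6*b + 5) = b + 1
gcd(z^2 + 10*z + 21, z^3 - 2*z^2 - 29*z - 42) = z + 3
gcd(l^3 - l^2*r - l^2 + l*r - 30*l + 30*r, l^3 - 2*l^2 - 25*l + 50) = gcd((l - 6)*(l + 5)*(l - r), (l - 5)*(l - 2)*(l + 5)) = l + 5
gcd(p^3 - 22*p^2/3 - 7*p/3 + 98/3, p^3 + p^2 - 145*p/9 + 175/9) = p - 7/3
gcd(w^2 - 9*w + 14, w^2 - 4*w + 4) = w - 2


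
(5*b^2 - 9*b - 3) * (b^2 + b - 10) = 5*b^4 - 4*b^3 - 62*b^2 + 87*b + 30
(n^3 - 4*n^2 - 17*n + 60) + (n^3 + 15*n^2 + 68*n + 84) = 2*n^3 + 11*n^2 + 51*n + 144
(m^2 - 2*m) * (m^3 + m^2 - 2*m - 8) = m^5 - m^4 - 4*m^3 - 4*m^2 + 16*m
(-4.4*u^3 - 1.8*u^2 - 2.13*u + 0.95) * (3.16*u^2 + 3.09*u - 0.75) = -13.904*u^5 - 19.284*u^4 - 8.9928*u^3 - 2.2297*u^2 + 4.533*u - 0.7125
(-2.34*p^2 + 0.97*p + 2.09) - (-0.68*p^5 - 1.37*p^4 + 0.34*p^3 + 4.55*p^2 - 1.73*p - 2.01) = 0.68*p^5 + 1.37*p^4 - 0.34*p^3 - 6.89*p^2 + 2.7*p + 4.1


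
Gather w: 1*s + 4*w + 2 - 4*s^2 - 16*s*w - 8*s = -4*s^2 - 7*s + w*(4 - 16*s) + 2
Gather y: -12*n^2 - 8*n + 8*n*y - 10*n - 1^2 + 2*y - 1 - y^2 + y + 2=-12*n^2 - 18*n - y^2 + y*(8*n + 3)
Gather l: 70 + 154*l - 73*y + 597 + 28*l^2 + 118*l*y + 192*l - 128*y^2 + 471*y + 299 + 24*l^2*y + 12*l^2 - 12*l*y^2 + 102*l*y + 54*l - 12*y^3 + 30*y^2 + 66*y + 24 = l^2*(24*y + 40) + l*(-12*y^2 + 220*y + 400) - 12*y^3 - 98*y^2 + 464*y + 990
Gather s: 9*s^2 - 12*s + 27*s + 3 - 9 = 9*s^2 + 15*s - 6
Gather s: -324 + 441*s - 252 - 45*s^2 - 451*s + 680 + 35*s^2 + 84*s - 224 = -10*s^2 + 74*s - 120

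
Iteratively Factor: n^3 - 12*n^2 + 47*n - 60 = (n - 4)*(n^2 - 8*n + 15) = (n - 4)*(n - 3)*(n - 5)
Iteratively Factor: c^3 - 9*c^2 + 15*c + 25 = (c - 5)*(c^2 - 4*c - 5) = (c - 5)^2*(c + 1)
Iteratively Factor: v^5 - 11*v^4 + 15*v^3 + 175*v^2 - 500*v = (v - 5)*(v^4 - 6*v^3 - 15*v^2 + 100*v) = (v - 5)^2*(v^3 - v^2 - 20*v) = (v - 5)^3*(v^2 + 4*v) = (v - 5)^3*(v + 4)*(v)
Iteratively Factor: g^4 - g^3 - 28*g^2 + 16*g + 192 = (g - 4)*(g^3 + 3*g^2 - 16*g - 48) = (g - 4)*(g + 3)*(g^2 - 16) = (g - 4)*(g + 3)*(g + 4)*(g - 4)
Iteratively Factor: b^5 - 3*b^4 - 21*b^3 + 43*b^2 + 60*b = (b - 3)*(b^4 - 21*b^2 - 20*b) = b*(b - 3)*(b^3 - 21*b - 20) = b*(b - 5)*(b - 3)*(b^2 + 5*b + 4) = b*(b - 5)*(b - 3)*(b + 1)*(b + 4)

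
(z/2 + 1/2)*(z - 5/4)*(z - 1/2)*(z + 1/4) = z^4/2 - z^3/4 - 21*z^2/32 + 11*z/64 + 5/64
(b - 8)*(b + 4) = b^2 - 4*b - 32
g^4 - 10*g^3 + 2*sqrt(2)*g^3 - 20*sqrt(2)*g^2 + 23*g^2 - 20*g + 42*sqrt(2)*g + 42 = (g - 7)*(g - 3)*(g + sqrt(2))^2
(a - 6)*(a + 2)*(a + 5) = a^3 + a^2 - 32*a - 60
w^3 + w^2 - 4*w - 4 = (w - 2)*(w + 1)*(w + 2)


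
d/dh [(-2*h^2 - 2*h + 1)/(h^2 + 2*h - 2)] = 2*(-h^2 + 3*h + 1)/(h^4 + 4*h^3 - 8*h + 4)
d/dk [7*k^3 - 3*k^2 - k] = 21*k^2 - 6*k - 1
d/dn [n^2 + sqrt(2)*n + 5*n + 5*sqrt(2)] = 2*n + sqrt(2) + 5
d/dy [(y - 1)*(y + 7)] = 2*y + 6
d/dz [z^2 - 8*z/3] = 2*z - 8/3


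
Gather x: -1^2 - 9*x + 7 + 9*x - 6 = 0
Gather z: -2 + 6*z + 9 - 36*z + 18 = 25 - 30*z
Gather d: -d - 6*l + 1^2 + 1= -d - 6*l + 2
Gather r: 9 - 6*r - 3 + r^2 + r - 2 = r^2 - 5*r + 4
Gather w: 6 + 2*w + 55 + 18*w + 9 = 20*w + 70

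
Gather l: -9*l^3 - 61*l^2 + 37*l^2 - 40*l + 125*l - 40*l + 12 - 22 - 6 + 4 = -9*l^3 - 24*l^2 + 45*l - 12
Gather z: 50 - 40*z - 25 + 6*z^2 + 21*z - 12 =6*z^2 - 19*z + 13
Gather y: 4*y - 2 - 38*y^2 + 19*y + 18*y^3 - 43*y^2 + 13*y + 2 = 18*y^3 - 81*y^2 + 36*y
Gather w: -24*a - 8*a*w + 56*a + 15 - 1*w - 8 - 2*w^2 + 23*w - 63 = 32*a - 2*w^2 + w*(22 - 8*a) - 56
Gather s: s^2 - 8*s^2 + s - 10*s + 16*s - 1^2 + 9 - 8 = -7*s^2 + 7*s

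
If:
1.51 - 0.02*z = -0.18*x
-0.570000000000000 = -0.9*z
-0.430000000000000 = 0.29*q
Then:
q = -1.48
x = -8.32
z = 0.63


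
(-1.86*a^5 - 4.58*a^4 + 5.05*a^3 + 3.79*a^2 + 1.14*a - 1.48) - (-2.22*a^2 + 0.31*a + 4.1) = -1.86*a^5 - 4.58*a^4 + 5.05*a^3 + 6.01*a^2 + 0.83*a - 5.58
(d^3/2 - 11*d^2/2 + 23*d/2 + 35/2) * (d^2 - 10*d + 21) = d^5/2 - 21*d^4/2 + 77*d^3 - 213*d^2 + 133*d/2 + 735/2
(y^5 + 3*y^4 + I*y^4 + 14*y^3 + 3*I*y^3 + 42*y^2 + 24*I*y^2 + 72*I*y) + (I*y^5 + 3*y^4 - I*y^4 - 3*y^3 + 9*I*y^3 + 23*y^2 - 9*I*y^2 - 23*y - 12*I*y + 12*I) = y^5 + I*y^5 + 6*y^4 + 11*y^3 + 12*I*y^3 + 65*y^2 + 15*I*y^2 - 23*y + 60*I*y + 12*I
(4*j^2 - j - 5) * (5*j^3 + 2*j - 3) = 20*j^5 - 5*j^4 - 17*j^3 - 14*j^2 - 7*j + 15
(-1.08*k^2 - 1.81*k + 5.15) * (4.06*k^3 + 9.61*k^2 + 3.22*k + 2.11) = -4.3848*k^5 - 17.7274*k^4 + 0.0373000000000019*k^3 + 41.3845*k^2 + 12.7639*k + 10.8665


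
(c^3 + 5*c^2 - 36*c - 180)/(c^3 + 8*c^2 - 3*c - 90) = (c - 6)/(c - 3)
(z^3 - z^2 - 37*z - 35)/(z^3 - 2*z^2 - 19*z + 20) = (z^3 - z^2 - 37*z - 35)/(z^3 - 2*z^2 - 19*z + 20)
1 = 1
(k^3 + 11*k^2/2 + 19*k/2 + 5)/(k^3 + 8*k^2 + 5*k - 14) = (2*k^2 + 7*k + 5)/(2*(k^2 + 6*k - 7))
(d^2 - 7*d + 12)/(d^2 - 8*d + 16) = (d - 3)/(d - 4)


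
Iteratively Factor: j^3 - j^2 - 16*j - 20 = (j - 5)*(j^2 + 4*j + 4) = (j - 5)*(j + 2)*(j + 2)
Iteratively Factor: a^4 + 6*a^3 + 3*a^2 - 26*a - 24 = (a + 1)*(a^3 + 5*a^2 - 2*a - 24) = (a + 1)*(a + 3)*(a^2 + 2*a - 8) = (a - 2)*(a + 1)*(a + 3)*(a + 4)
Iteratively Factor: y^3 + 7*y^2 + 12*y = (y + 4)*(y^2 + 3*y) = y*(y + 4)*(y + 3)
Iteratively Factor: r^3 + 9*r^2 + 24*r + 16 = (r + 1)*(r^2 + 8*r + 16) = (r + 1)*(r + 4)*(r + 4)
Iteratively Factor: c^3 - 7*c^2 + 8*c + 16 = (c - 4)*(c^2 - 3*c - 4) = (c - 4)*(c + 1)*(c - 4)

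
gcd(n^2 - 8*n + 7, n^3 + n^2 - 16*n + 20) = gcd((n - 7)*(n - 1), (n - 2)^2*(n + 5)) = 1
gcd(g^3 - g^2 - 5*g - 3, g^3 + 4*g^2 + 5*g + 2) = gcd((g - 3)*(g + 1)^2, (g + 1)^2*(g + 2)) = g^2 + 2*g + 1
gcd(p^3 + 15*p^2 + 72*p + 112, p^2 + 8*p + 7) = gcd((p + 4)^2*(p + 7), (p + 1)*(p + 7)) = p + 7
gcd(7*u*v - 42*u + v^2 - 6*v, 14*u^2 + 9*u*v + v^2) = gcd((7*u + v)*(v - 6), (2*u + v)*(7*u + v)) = 7*u + v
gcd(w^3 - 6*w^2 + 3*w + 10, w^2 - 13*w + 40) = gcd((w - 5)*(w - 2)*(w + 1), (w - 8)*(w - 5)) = w - 5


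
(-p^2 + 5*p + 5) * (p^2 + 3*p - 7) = -p^4 + 2*p^3 + 27*p^2 - 20*p - 35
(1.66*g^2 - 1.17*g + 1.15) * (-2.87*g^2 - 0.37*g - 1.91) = -4.7642*g^4 + 2.7437*g^3 - 6.0382*g^2 + 1.8092*g - 2.1965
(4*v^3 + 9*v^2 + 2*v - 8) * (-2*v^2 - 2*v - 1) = -8*v^5 - 26*v^4 - 26*v^3 + 3*v^2 + 14*v + 8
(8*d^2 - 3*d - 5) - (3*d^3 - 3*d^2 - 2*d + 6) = -3*d^3 + 11*d^2 - d - 11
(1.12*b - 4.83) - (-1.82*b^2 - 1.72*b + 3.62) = 1.82*b^2 + 2.84*b - 8.45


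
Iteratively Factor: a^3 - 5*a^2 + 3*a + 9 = (a - 3)*(a^2 - 2*a - 3) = (a - 3)*(a + 1)*(a - 3)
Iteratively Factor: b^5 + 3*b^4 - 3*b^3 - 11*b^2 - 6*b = (b)*(b^4 + 3*b^3 - 3*b^2 - 11*b - 6) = b*(b + 3)*(b^3 - 3*b - 2) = b*(b + 1)*(b + 3)*(b^2 - b - 2) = b*(b - 2)*(b + 1)*(b + 3)*(b + 1)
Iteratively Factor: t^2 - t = (t - 1)*(t)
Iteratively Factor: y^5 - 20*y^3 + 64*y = (y - 4)*(y^4 + 4*y^3 - 4*y^2 - 16*y) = y*(y - 4)*(y^3 + 4*y^2 - 4*y - 16) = y*(y - 4)*(y + 4)*(y^2 - 4) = y*(y - 4)*(y - 2)*(y + 4)*(y + 2)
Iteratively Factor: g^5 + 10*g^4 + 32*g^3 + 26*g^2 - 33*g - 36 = (g + 3)*(g^4 + 7*g^3 + 11*g^2 - 7*g - 12) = (g + 3)^2*(g^3 + 4*g^2 - g - 4) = (g + 3)^2*(g + 4)*(g^2 - 1) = (g + 1)*(g + 3)^2*(g + 4)*(g - 1)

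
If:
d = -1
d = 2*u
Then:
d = -1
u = -1/2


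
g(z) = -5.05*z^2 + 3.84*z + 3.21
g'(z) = 3.84 - 10.1*z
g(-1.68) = -17.49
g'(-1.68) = 20.81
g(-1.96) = -23.72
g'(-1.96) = 23.64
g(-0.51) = -0.06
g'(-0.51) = 8.99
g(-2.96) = -52.40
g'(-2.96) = 33.74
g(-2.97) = -52.74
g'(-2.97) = 33.84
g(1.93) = -8.19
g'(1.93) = -15.65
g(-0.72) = -2.17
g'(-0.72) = 11.11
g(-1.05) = -6.39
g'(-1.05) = 14.44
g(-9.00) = -440.40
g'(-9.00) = 94.74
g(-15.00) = -1190.64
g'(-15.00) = 155.34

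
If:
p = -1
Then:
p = -1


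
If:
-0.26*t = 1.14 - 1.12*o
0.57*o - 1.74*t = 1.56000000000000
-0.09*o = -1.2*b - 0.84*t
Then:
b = 0.49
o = 0.88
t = -0.61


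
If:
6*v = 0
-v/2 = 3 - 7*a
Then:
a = 3/7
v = 0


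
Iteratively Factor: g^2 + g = (g)*(g + 1)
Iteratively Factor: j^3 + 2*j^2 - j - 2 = (j + 2)*(j^2 - 1) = (j - 1)*(j + 2)*(j + 1)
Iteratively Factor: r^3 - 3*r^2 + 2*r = (r - 2)*(r^2 - r) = r*(r - 2)*(r - 1)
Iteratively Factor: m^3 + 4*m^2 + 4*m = (m + 2)*(m^2 + 2*m) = (m + 2)^2*(m)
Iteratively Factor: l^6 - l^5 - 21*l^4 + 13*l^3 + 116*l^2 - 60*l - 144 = (l + 3)*(l^5 - 4*l^4 - 9*l^3 + 40*l^2 - 4*l - 48) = (l - 2)*(l + 3)*(l^4 - 2*l^3 - 13*l^2 + 14*l + 24) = (l - 2)*(l + 1)*(l + 3)*(l^3 - 3*l^2 - 10*l + 24) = (l - 2)*(l + 1)*(l + 3)^2*(l^2 - 6*l + 8) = (l - 2)^2*(l + 1)*(l + 3)^2*(l - 4)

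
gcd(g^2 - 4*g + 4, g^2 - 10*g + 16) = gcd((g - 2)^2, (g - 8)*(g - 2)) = g - 2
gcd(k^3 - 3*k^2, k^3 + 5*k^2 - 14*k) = k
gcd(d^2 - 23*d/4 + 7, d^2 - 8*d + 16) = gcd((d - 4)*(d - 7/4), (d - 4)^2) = d - 4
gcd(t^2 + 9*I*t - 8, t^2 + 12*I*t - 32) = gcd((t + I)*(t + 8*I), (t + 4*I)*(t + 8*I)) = t + 8*I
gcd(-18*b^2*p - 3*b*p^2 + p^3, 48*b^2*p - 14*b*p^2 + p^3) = -6*b*p + p^2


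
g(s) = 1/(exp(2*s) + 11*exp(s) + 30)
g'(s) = (-2*exp(2*s) - 11*exp(s))/(exp(2*s) + 11*exp(s) + 30)^2 = (-2*exp(s) - 11)*exp(s)/(exp(2*s) + 11*exp(s) + 30)^2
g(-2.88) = 0.03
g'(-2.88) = -0.00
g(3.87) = 0.00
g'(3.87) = -0.00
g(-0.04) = 0.02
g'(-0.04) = -0.01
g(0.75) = 0.02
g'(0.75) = -0.01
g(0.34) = 0.02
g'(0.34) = -0.01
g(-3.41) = 0.03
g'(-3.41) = -0.00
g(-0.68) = 0.03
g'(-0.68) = -0.00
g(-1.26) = 0.03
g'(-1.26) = -0.00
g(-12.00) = 0.03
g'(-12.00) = 0.00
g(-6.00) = 0.03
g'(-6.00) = 0.00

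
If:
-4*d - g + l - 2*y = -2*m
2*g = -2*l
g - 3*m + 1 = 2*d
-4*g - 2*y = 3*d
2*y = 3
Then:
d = -4/13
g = -27/52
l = 27/52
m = 19/52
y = 3/2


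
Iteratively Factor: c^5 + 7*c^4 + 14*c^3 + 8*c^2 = (c + 4)*(c^4 + 3*c^3 + 2*c^2) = c*(c + 4)*(c^3 + 3*c^2 + 2*c) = c^2*(c + 4)*(c^2 + 3*c + 2) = c^2*(c + 2)*(c + 4)*(c + 1)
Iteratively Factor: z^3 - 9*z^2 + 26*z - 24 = (z - 4)*(z^2 - 5*z + 6) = (z - 4)*(z - 2)*(z - 3)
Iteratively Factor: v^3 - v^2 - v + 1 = (v - 1)*(v^2 - 1) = (v - 1)*(v + 1)*(v - 1)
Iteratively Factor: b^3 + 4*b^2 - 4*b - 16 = (b - 2)*(b^2 + 6*b + 8) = (b - 2)*(b + 2)*(b + 4)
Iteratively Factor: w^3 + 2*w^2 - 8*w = (w - 2)*(w^2 + 4*w) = w*(w - 2)*(w + 4)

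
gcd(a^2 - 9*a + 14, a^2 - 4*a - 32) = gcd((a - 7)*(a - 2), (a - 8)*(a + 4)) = 1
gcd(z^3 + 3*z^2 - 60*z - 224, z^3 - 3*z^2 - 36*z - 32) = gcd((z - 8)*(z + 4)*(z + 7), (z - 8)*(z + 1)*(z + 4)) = z^2 - 4*z - 32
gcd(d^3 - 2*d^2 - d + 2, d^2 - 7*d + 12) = 1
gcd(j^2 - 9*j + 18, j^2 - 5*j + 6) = j - 3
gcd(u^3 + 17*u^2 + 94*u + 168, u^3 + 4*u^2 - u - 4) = u + 4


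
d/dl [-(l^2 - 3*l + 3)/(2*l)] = (3 - l^2)/(2*l^2)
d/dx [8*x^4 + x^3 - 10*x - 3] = 32*x^3 + 3*x^2 - 10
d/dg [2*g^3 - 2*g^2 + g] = 6*g^2 - 4*g + 1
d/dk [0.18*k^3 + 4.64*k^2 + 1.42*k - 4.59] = 0.54*k^2 + 9.28*k + 1.42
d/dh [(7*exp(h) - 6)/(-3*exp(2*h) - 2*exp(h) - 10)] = (21*exp(2*h) - 36*exp(h) - 82)*exp(h)/(9*exp(4*h) + 12*exp(3*h) + 64*exp(2*h) + 40*exp(h) + 100)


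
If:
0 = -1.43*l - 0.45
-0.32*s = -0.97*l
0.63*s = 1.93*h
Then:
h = -0.31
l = -0.31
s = -0.95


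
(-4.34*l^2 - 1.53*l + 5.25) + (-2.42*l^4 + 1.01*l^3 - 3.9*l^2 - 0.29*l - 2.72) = -2.42*l^4 + 1.01*l^3 - 8.24*l^2 - 1.82*l + 2.53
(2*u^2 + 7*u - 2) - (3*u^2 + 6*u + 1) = -u^2 + u - 3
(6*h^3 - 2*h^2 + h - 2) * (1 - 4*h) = -24*h^4 + 14*h^3 - 6*h^2 + 9*h - 2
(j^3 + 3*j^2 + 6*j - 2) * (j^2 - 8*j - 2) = j^5 - 5*j^4 - 20*j^3 - 56*j^2 + 4*j + 4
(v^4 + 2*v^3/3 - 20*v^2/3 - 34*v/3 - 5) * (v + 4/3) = v^5 + 2*v^4 - 52*v^3/9 - 182*v^2/9 - 181*v/9 - 20/3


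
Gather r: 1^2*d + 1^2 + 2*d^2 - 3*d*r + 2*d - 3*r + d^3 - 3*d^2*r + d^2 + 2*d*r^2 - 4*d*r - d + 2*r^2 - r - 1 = d^3 + 3*d^2 + 2*d + r^2*(2*d + 2) + r*(-3*d^2 - 7*d - 4)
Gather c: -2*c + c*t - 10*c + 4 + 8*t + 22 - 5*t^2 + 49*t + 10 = c*(t - 12) - 5*t^2 + 57*t + 36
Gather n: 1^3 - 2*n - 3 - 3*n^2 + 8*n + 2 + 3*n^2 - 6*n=0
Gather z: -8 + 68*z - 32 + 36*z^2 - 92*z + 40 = 36*z^2 - 24*z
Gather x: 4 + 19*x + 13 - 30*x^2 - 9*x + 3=-30*x^2 + 10*x + 20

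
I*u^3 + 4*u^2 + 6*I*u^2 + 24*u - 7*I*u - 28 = (u + 7)*(u - 4*I)*(I*u - I)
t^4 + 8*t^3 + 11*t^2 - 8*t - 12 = (t - 1)*(t + 1)*(t + 2)*(t + 6)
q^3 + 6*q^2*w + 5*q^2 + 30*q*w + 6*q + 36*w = (q + 2)*(q + 3)*(q + 6*w)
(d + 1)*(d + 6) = d^2 + 7*d + 6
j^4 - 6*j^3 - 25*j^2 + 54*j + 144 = (j - 8)*(j - 3)*(j + 2)*(j + 3)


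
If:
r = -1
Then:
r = -1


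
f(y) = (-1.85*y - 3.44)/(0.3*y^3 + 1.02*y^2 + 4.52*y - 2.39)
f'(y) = (-1.85*y - 3.44)*(-0.9*y^2 - 2.04*y - 4.52)/(0.3*y^3 + 1.02*y^2 + 4.52*y - 2.39)^2 - 1.85/(0.3*y^3 + 1.02*y^2 + 4.52*y - 2.39) = (1.11*y^3 + 4.983*y^2 + 7.0176*y + 19.9703)/(0.09*y^6 + 0.612*y^5 + 3.7524*y^4 + 7.7868*y^3 + 15.5548*y^2 - 21.6056*y + 5.7121)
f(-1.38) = 0.12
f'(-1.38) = 0.30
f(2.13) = -0.50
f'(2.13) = 0.31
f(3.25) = -0.28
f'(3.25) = 0.12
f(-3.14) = -0.15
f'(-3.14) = 0.05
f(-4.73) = -0.16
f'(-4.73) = -0.02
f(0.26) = 3.44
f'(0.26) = 17.03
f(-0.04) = 1.31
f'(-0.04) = 2.98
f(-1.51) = 0.08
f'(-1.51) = 0.27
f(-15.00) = -0.03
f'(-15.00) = -0.00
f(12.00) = -0.04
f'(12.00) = 0.01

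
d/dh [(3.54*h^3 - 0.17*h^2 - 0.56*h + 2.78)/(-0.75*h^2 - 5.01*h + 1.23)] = (-2.655*h^4 - 35.4708*h^3 + 13.4943*h^2 + 3.7518*h + 13.239)/(0.5625*h^4 + 7.515*h^3 + 23.2551*h^2 - 12.3246*h + 1.5129)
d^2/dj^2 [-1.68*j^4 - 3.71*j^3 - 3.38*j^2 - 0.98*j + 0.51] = -20.16*j^2 - 22.26*j - 6.76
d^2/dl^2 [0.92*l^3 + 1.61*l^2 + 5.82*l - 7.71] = 5.52*l + 3.22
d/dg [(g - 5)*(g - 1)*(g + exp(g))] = g^2*exp(g) + 3*g^2 - 4*g*exp(g) - 12*g - exp(g) + 5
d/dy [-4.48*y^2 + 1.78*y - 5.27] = 1.78 - 8.96*y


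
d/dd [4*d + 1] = 4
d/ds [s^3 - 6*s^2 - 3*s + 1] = 3*s^2 - 12*s - 3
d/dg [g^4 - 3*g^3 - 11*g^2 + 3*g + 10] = 4*g^3 - 9*g^2 - 22*g + 3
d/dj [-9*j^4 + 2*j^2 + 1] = -36*j^3 + 4*j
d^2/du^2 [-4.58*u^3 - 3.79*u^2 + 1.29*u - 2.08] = -27.48*u - 7.58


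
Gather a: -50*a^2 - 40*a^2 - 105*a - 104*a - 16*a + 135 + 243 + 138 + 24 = -90*a^2 - 225*a + 540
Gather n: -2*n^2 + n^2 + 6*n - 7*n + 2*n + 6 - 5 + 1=-n^2 + n + 2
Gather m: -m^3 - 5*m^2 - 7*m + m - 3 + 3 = -m^3 - 5*m^2 - 6*m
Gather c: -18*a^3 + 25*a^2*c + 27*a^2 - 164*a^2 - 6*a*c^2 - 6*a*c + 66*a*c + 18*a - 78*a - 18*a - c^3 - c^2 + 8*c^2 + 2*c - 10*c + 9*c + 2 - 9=-18*a^3 - 137*a^2 - 78*a - c^3 + c^2*(7 - 6*a) + c*(25*a^2 + 60*a + 1) - 7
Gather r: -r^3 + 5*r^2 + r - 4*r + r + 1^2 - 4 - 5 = -r^3 + 5*r^2 - 2*r - 8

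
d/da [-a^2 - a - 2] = -2*a - 1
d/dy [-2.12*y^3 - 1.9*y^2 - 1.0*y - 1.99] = -6.36*y^2 - 3.8*y - 1.0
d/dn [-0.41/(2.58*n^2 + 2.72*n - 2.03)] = (2.1156*n + 1.1152)/(2.58*n^2 + 2.72*n - 2.03)^2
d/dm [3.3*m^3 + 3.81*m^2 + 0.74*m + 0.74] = 9.9*m^2 + 7.62*m + 0.74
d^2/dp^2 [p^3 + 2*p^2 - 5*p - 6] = 6*p + 4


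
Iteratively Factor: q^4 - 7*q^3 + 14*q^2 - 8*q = (q - 1)*(q^3 - 6*q^2 + 8*q) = (q - 4)*(q - 1)*(q^2 - 2*q) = (q - 4)*(q - 2)*(q - 1)*(q)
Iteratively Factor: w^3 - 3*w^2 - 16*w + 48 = (w - 3)*(w^2 - 16) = (w - 4)*(w - 3)*(w + 4)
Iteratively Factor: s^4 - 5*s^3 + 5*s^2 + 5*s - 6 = (s - 2)*(s^3 - 3*s^2 - s + 3) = (s - 3)*(s - 2)*(s^2 - 1) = (s - 3)*(s - 2)*(s + 1)*(s - 1)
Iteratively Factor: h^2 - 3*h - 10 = (h - 5)*(h + 2)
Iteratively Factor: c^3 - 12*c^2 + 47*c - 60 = (c - 4)*(c^2 - 8*c + 15) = (c - 4)*(c - 3)*(c - 5)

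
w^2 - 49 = (w - 7)*(w + 7)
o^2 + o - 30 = (o - 5)*(o + 6)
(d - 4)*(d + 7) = d^2 + 3*d - 28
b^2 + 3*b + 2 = (b + 1)*(b + 2)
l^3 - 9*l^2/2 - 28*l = l*(l - 8)*(l + 7/2)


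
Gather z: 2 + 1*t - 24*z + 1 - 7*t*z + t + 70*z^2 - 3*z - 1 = 2*t + 70*z^2 + z*(-7*t - 27) + 2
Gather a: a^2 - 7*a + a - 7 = a^2 - 6*a - 7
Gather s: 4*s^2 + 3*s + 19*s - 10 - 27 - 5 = 4*s^2 + 22*s - 42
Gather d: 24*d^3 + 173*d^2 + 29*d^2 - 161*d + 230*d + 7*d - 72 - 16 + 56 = 24*d^3 + 202*d^2 + 76*d - 32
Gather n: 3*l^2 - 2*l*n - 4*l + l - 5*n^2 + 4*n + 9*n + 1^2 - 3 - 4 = 3*l^2 - 3*l - 5*n^2 + n*(13 - 2*l) - 6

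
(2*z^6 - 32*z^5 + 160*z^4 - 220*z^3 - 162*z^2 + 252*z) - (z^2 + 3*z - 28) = 2*z^6 - 32*z^5 + 160*z^4 - 220*z^3 - 163*z^2 + 249*z + 28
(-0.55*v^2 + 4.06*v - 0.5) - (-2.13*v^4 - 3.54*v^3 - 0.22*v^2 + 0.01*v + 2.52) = 2.13*v^4 + 3.54*v^3 - 0.33*v^2 + 4.05*v - 3.02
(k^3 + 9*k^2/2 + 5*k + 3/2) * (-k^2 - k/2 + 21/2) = -k^5 - 5*k^4 + 13*k^3/4 + 173*k^2/4 + 207*k/4 + 63/4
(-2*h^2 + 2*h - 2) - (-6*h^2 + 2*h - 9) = 4*h^2 + 7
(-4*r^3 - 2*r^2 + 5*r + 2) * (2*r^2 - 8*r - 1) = -8*r^5 + 28*r^4 + 30*r^3 - 34*r^2 - 21*r - 2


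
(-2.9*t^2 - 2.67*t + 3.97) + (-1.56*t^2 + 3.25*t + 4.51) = -4.46*t^2 + 0.58*t + 8.48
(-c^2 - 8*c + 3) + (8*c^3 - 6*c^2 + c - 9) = 8*c^3 - 7*c^2 - 7*c - 6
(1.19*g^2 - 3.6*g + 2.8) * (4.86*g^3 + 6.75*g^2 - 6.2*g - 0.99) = 5.7834*g^5 - 9.4635*g^4 - 18.07*g^3 + 40.0419*g^2 - 13.796*g - 2.772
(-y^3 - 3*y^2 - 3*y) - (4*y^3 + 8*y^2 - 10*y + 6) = -5*y^3 - 11*y^2 + 7*y - 6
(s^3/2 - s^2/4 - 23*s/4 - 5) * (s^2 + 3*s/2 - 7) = s^5/2 + s^4/2 - 77*s^3/8 - 95*s^2/8 + 131*s/4 + 35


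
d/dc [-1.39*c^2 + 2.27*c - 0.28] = 2.27 - 2.78*c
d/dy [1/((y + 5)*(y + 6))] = (-2*y - 11)/(y^4 + 22*y^3 + 181*y^2 + 660*y + 900)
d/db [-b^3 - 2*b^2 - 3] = b*(-3*b - 4)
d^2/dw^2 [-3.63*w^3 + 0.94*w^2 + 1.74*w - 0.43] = 1.88 - 21.78*w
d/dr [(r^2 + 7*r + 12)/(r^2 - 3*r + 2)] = 10*(-r^2 - 2*r + 5)/(r^4 - 6*r^3 + 13*r^2 - 12*r + 4)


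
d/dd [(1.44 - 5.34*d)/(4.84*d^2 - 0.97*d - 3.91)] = (25.8456*d^2 - 13.9392*d + 22.2762)/(23.4256*d^4 - 9.3896*d^3 - 36.9079*d^2 + 7.5854*d + 15.2881)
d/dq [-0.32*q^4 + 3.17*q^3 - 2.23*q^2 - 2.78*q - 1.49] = -1.28*q^3 + 9.51*q^2 - 4.46*q - 2.78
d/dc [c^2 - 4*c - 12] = 2*c - 4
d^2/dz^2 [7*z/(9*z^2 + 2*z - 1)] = 14*(4*z*(9*z + 1)^2 - (27*z + 2)*(9*z^2 + 2*z - 1))/(9*z^2 + 2*z - 1)^3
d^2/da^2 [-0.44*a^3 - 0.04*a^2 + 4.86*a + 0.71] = -2.64*a - 0.08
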